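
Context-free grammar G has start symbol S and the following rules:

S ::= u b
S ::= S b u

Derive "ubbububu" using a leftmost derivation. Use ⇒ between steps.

S ⇒ Sbu ⇒ Sbubu ⇒ Sbububu ⇒ ubbububu

S ⇒ Sbu   [S ::= S b u]
Sbu ⇒ Sbubu   [S ::= S b u]
Sbubu ⇒ Sbububu   [S ::= S b u]
Sbububu ⇒ ubbububu   [S ::= u b]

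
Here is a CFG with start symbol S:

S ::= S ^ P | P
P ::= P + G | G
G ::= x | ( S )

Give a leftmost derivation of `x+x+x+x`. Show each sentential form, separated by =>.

S => P   [S ::= P]
P => P+G   [P ::= P + G]
P+G => P+G+G   [P ::= P + G]
P+G+G => P+G+G+G   [P ::= P + G]
P+G+G+G => G+G+G+G   [P ::= G]
G+G+G+G => x+G+G+G   [G ::= x]
x+G+G+G => x+x+G+G   [G ::= x]
x+x+G+G => x+x+x+G   [G ::= x]
x+x+x+G => x+x+x+x   [G ::= x]

S => P => P+G => P+G+G => P+G+G+G => G+G+G+G => x+G+G+G => x+x+G+G => x+x+x+G => x+x+x+x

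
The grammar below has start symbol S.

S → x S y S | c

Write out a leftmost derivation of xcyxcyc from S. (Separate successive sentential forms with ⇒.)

S ⇒ xSyS ⇒ xcyS ⇒ xcyxSyS ⇒ xcyxcyS ⇒ xcyxcyc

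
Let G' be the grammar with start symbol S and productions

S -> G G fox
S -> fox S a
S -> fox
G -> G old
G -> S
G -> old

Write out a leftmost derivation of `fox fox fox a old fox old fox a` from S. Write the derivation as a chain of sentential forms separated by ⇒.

S ⇒ fox S a ⇒ fox G G fox a ⇒ fox S G fox a ⇒ fox G G fox G fox a ⇒ fox S G fox G fox a ⇒ fox fox S a G fox G fox a ⇒ fox fox fox a G fox G fox a ⇒ fox fox fox a old fox G fox a ⇒ fox fox fox a old fox old fox a

S ⇒ fox S a   [S -> fox S a]
fox S a ⇒ fox G G fox a   [S -> G G fox]
fox G G fox a ⇒ fox S G fox a   [G -> S]
fox S G fox a ⇒ fox G G fox G fox a   [S -> G G fox]
fox G G fox G fox a ⇒ fox S G fox G fox a   [G -> S]
fox S G fox G fox a ⇒ fox fox S a G fox G fox a   [S -> fox S a]
fox fox S a G fox G fox a ⇒ fox fox fox a G fox G fox a   [S -> fox]
fox fox fox a G fox G fox a ⇒ fox fox fox a old fox G fox a   [G -> old]
fox fox fox a old fox G fox a ⇒ fox fox fox a old fox old fox a   [G -> old]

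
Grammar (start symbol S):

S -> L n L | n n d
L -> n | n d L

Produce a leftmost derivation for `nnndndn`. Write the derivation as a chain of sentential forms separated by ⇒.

S ⇒ LnL ⇒ nnL ⇒ nnndL ⇒ nnndndL ⇒ nnndndn

S ⇒ LnL   [S -> L n L]
LnL ⇒ nnL   [L -> n]
nnL ⇒ nnndL   [L -> n d L]
nnndL ⇒ nnndndL   [L -> n d L]
nnndndL ⇒ nnndndn   [L -> n]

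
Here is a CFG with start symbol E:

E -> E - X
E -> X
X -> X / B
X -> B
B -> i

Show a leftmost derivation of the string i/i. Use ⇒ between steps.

E ⇒ X   [E -> X]
X ⇒ X/B   [X -> X / B]
X/B ⇒ B/B   [X -> B]
B/B ⇒ i/B   [B -> i]
i/B ⇒ i/i   [B -> i]

E ⇒ X ⇒ X/B ⇒ B/B ⇒ i/B ⇒ i/i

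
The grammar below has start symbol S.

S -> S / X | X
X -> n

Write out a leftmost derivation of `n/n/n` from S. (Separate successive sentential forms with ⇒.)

S ⇒ S/X ⇒ S/X/X ⇒ X/X/X ⇒ n/X/X ⇒ n/n/X ⇒ n/n/n

S ⇒ S/X   [S -> S / X]
S/X ⇒ S/X/X   [S -> S / X]
S/X/X ⇒ X/X/X   [S -> X]
X/X/X ⇒ n/X/X   [X -> n]
n/X/X ⇒ n/n/X   [X -> n]
n/n/X ⇒ n/n/n   [X -> n]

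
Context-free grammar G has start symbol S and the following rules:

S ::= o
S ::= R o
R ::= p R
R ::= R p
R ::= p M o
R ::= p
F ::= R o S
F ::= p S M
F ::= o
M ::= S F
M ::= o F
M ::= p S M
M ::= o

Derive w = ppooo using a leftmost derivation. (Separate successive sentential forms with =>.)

S => Ro => pRo => ppMoo => ppooo

S => Ro   [S ::= R o]
Ro => pRo   [R ::= p R]
pRo => ppMoo   [R ::= p M o]
ppMoo => ppooo   [M ::= o]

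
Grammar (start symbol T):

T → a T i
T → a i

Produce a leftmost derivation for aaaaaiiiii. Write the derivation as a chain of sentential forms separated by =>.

T => aTi => aaTii => aaaTiii => aaaaTiiii => aaaaaiiiii

T => aTi   [T → a T i]
aTi => aaTii   [T → a T i]
aaTii => aaaTiii   [T → a T i]
aaaTiii => aaaaTiiii   [T → a T i]
aaaaTiiii => aaaaaiiiii   [T → a i]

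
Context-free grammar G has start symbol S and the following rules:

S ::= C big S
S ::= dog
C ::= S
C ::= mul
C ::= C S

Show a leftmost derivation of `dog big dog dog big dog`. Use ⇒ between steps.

S ⇒ C big S ⇒ C S big S ⇒ S S big S ⇒ C big S S big S ⇒ S big S S big S ⇒ dog big S S big S ⇒ dog big dog S big S ⇒ dog big dog dog big S ⇒ dog big dog dog big dog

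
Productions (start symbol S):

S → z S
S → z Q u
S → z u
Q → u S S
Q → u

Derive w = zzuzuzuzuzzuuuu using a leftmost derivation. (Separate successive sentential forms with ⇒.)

S ⇒ zS ⇒ zzQu ⇒ zzuSSu ⇒ zzuzuSu ⇒ zzuzuzQuu ⇒ zzuzuzuSSuu ⇒ zzuzuzuzuSuu ⇒ zzuzuzuzuzSuu ⇒ zzuzuzuzuzzQuuu ⇒ zzuzuzuzuzzuuuu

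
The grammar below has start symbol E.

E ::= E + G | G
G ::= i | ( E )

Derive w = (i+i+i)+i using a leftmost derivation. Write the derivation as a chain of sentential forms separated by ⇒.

E ⇒ E+G   [E ::= E + G]
E+G ⇒ G+G   [E ::= G]
G+G ⇒ (E)+G   [G ::= ( E )]
(E)+G ⇒ (E+G)+G   [E ::= E + G]
(E+G)+G ⇒ (E+G+G)+G   [E ::= E + G]
(E+G+G)+G ⇒ (G+G+G)+G   [E ::= G]
(G+G+G)+G ⇒ (i+G+G)+G   [G ::= i]
(i+G+G)+G ⇒ (i+i+G)+G   [G ::= i]
(i+i+G)+G ⇒ (i+i+i)+G   [G ::= i]
(i+i+i)+G ⇒ (i+i+i)+i   [G ::= i]

E ⇒ E+G ⇒ G+G ⇒ (E)+G ⇒ (E+G)+G ⇒ (E+G+G)+G ⇒ (G+G+G)+G ⇒ (i+G+G)+G ⇒ (i+i+G)+G ⇒ (i+i+i)+G ⇒ (i+i+i)+i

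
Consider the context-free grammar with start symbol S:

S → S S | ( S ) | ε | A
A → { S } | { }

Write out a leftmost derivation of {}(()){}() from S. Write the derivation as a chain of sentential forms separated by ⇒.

S ⇒ SS ⇒ AS ⇒ {}S ⇒ {}SS ⇒ {}SSS ⇒ {}(S)SS ⇒ {}((S))SS ⇒ {}(())SS ⇒ {}(())AS ⇒ {}(()){}S ⇒ {}(()){}(S) ⇒ {}(()){}()

S ⇒ SS   [S → S S]
SS ⇒ AS   [S → A]
AS ⇒ {}S   [A → { }]
{}S ⇒ {}SS   [S → S S]
{}SS ⇒ {}SSS   [S → S S]
{}SSS ⇒ {}(S)SS   [S → ( S )]
{}(S)SS ⇒ {}((S))SS   [S → ( S )]
{}((S))SS ⇒ {}(())SS   [S → ε]
{}(())SS ⇒ {}(())AS   [S → A]
{}(())AS ⇒ {}(()){}S   [A → { }]
{}(()){}S ⇒ {}(()){}(S)   [S → ( S )]
{}(()){}(S) ⇒ {}(()){}()   [S → ε]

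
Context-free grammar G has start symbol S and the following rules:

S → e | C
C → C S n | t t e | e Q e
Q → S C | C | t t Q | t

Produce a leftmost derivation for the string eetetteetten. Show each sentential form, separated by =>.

S => C => CSn => eQeSn => eSCeSn => eCCeSn => eeQeCeSn => eeteCeSn => eetetteeSn => eetetteeCn => eetetteetten

S => C   [S → C]
C => CSn   [C → C S n]
CSn => eQeSn   [C → e Q e]
eQeSn => eSCeSn   [Q → S C]
eSCeSn => eCCeSn   [S → C]
eCCeSn => eeQeCeSn   [C → e Q e]
eeQeCeSn => eeteCeSn   [Q → t]
eeteCeSn => eetetteeSn   [C → t t e]
eetetteeSn => eetetteeCn   [S → C]
eetetteeCn => eetetteetten   [C → t t e]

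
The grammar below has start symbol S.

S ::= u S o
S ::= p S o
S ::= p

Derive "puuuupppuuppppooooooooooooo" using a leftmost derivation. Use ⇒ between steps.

S ⇒ pSo ⇒ puSoo ⇒ puuSooo ⇒ puuuSoooo ⇒ puuuuSooooo ⇒ puuuupSoooooo ⇒ puuuuppSooooooo ⇒ puuuupppSoooooooo ⇒ puuuupppuSooooooooo ⇒ puuuupppuuSoooooooooo ⇒ puuuupppuupSooooooooooo ⇒ puuuupppuuppSoooooooooooo ⇒ puuuupppuupppSooooooooooooo ⇒ puuuupppuuppppooooooooooooo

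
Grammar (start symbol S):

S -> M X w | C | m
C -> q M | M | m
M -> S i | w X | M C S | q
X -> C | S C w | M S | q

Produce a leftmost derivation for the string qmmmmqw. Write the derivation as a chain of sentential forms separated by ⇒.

S ⇒ MXw   [S -> M X w]
MXw ⇒ MCSXw   [M -> M C S]
MCSXw ⇒ MCSCSXw   [M -> M C S]
MCSCSXw ⇒ qCSCSXw   [M -> q]
qCSCSXw ⇒ qmSCSXw   [C -> m]
qmSCSXw ⇒ qmmCSXw   [S -> m]
qmmCSXw ⇒ qmmmSXw   [C -> m]
qmmmSXw ⇒ qmmmmXw   [S -> m]
qmmmmXw ⇒ qmmmmqw   [X -> q]

S ⇒ MXw ⇒ MCSXw ⇒ MCSCSXw ⇒ qCSCSXw ⇒ qmSCSXw ⇒ qmmCSXw ⇒ qmmmSXw ⇒ qmmmmXw ⇒ qmmmmqw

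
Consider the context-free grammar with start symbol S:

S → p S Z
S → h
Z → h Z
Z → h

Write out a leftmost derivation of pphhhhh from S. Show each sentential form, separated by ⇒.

S ⇒ pSZ   [S → p S Z]
pSZ ⇒ ppSZZ   [S → p S Z]
ppSZZ ⇒ pphZZ   [S → h]
pphZZ ⇒ pphhZZ   [Z → h Z]
pphhZZ ⇒ pphhhZZ   [Z → h Z]
pphhhZZ ⇒ pphhhhZ   [Z → h]
pphhhhZ ⇒ pphhhhh   [Z → h]

S ⇒ pSZ ⇒ ppSZZ ⇒ pphZZ ⇒ pphhZZ ⇒ pphhhZZ ⇒ pphhhhZ ⇒ pphhhhh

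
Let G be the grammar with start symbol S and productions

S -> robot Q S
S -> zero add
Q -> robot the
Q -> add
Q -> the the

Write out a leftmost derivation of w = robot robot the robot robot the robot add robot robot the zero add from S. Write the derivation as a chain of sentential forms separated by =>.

S => robot Q S   [S -> robot Q S]
robot Q S => robot robot the S   [Q -> robot the]
robot robot the S => robot robot the robot Q S   [S -> robot Q S]
robot robot the robot Q S => robot robot the robot robot the S   [Q -> robot the]
robot robot the robot robot the S => robot robot the robot robot the robot Q S   [S -> robot Q S]
robot robot the robot robot the robot Q S => robot robot the robot robot the robot add S   [Q -> add]
robot robot the robot robot the robot add S => robot robot the robot robot the robot add robot Q S   [S -> robot Q S]
robot robot the robot robot the robot add robot Q S => robot robot the robot robot the robot add robot robot the S   [Q -> robot the]
robot robot the robot robot the robot add robot robot the S => robot robot the robot robot the robot add robot robot the zero add   [S -> zero add]

S => robot Q S => robot robot the S => robot robot the robot Q S => robot robot the robot robot the S => robot robot the robot robot the robot Q S => robot robot the robot robot the robot add S => robot robot the robot robot the robot add robot Q S => robot robot the robot robot the robot add robot robot the S => robot robot the robot robot the robot add robot robot the zero add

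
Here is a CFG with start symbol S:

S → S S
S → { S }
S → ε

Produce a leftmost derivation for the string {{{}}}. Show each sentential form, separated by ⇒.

S ⇒ SS ⇒ {S}S ⇒ {{S}}S ⇒ {{SS}}S ⇒ {{SSS}}S ⇒ {{{S}SS}}S ⇒ {{{}SS}}S ⇒ {{{}S}}S ⇒ {{{}}}S ⇒ {{{}}}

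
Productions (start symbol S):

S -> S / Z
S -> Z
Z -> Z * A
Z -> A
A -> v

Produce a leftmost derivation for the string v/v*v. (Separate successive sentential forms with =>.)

S => S/Z => Z/Z => A/Z => v/Z => v/Z*A => v/A*A => v/v*A => v/v*v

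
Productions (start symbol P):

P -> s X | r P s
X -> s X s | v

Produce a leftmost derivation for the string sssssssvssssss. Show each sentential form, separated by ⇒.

P ⇒ sX   [P -> s X]
sX ⇒ ssXs   [X -> s X s]
ssXs ⇒ sssXss   [X -> s X s]
sssXss ⇒ ssssXsss   [X -> s X s]
ssssXsss ⇒ sssssXssss   [X -> s X s]
sssssXssss ⇒ ssssssXsssss   [X -> s X s]
ssssssXsssss ⇒ sssssssXssssss   [X -> s X s]
sssssssXssssss ⇒ sssssssvssssss   [X -> v]

P ⇒ sX ⇒ ssXs ⇒ sssXss ⇒ ssssXsss ⇒ sssssXssss ⇒ ssssssXsssss ⇒ sssssssXssssss ⇒ sssssssvssssss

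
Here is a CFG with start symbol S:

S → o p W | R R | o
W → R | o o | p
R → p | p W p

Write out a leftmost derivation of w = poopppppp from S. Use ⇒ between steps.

S ⇒ RR   [S → R R]
RR ⇒ pWpR   [R → p W p]
pWpR ⇒ poopR   [W → o o]
poopR ⇒ pooppWp   [R → p W p]
pooppWp ⇒ pooppRp   [W → R]
pooppRp ⇒ poopppWpp   [R → p W p]
poopppWpp ⇒ poopppppp   [W → p]

S ⇒ RR ⇒ pWpR ⇒ poopR ⇒ pooppWp ⇒ pooppRp ⇒ poopppWpp ⇒ poopppppp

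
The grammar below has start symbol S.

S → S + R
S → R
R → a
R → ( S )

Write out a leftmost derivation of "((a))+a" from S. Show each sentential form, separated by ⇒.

S ⇒ S+R ⇒ R+R ⇒ (S)+R ⇒ (R)+R ⇒ ((S))+R ⇒ ((R))+R ⇒ ((a))+R ⇒ ((a))+a

S ⇒ S+R   [S → S + R]
S+R ⇒ R+R   [S → R]
R+R ⇒ (S)+R   [R → ( S )]
(S)+R ⇒ (R)+R   [S → R]
(R)+R ⇒ ((S))+R   [R → ( S )]
((S))+R ⇒ ((R))+R   [S → R]
((R))+R ⇒ ((a))+R   [R → a]
((a))+R ⇒ ((a))+a   [R → a]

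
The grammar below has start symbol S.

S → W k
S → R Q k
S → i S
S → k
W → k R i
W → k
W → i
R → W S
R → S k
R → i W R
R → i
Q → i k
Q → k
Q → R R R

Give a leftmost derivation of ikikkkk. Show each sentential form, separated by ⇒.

S ⇒ RQk   [S → R Q k]
RQk ⇒ iWRQk   [R → i W R]
iWRQk ⇒ ikRQk   [W → k]
ikRQk ⇒ ikSkQk   [R → S k]
ikSkQk ⇒ ikWkkQk   [S → W k]
ikWkkQk ⇒ ikikkQk   [W → i]
ikikkQk ⇒ ikikkkk   [Q → k]

S ⇒ RQk ⇒ iWRQk ⇒ ikRQk ⇒ ikSkQk ⇒ ikWkkQk ⇒ ikikkQk ⇒ ikikkkk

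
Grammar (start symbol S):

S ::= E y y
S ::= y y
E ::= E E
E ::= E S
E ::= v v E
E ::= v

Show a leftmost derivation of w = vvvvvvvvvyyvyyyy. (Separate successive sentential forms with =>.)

S=>Eyy=>ESyy=>vvESyy=>vvEESyy=>vvESESyy=>vvvvESESyy=>vvvvvSESyy=>vvvvvEyyESyy=>vvvvvEEyyESyy=>vvvvvvvEEyyESyy=>vvvvvvvvEyyESyy=>vvvvvvvvvyyESyy=>vvvvvvvvvyyvSyy=>vvvvvvvvvyyvyyyy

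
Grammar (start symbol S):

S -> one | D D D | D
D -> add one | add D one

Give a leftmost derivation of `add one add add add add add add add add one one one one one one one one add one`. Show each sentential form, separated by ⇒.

S ⇒ D D D ⇒ add one D D ⇒ add one add D one D ⇒ add one add add D one one D ⇒ add one add add add D one one one D ⇒ add one add add add add D one one one one D ⇒ add one add add add add add D one one one one one D ⇒ add one add add add add add add D one one one one one one D ⇒ add one add add add add add add add D one one one one one one one D ⇒ add one add add add add add add add add one one one one one one one one D ⇒ add one add add add add add add add add one one one one one one one one add one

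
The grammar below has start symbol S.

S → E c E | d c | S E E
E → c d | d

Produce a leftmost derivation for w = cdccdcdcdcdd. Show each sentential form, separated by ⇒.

S ⇒ SEE   [S → S E E]
SEE ⇒ SEEEE   [S → S E E]
SEEEE ⇒ EcEEEEE   [S → E c E]
EcEEEEE ⇒ cdcEEEEE   [E → c d]
cdcEEEEE ⇒ cdccdEEEE   [E → c d]
cdccdEEEE ⇒ cdccdcdEEE   [E → c d]
cdccdcdEEE ⇒ cdccdcdcdEE   [E → c d]
cdccdcdcdEE ⇒ cdccdcdcdcdE   [E → c d]
cdccdcdcdcdE ⇒ cdccdcdcdcdd   [E → d]

S⇒SEE⇒SEEEE⇒EcEEEEE⇒cdcEEEEE⇒cdccdEEEE⇒cdccdcdEEE⇒cdccdcdcdEE⇒cdccdcdcdcdE⇒cdccdcdcdcdd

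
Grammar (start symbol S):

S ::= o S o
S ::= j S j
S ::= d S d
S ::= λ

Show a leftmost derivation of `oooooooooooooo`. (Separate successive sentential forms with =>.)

S => oSo => ooSoo => oooSooo => ooooSoooo => oooooSooooo => ooooooSoooooo => oooooooSooooooo => oooooooooooooo

S => oSo   [S ::= o S o]
oSo => ooSoo   [S ::= o S o]
ooSoo => oooSooo   [S ::= o S o]
oooSooo => ooooSoooo   [S ::= o S o]
ooooSoooo => oooooSooooo   [S ::= o S o]
oooooSooooo => ooooooSoooooo   [S ::= o S o]
ooooooSoooooo => oooooooSooooooo   [S ::= o S o]
oooooooSooooooo => oooooooooooooo   [S ::= λ]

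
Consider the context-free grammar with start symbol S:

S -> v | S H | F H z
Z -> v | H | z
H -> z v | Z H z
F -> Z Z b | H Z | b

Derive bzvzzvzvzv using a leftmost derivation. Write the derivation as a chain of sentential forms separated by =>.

S => SH => SHH => SHHH => FHzHHH => bHzHHH => bzvzHHH => bzvzzvHH => bzvzzvzvH => bzvzzvzvzv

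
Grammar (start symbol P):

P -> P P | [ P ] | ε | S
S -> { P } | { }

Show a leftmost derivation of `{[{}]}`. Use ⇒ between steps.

P ⇒ S   [P -> S]
S ⇒ {P}   [S -> { P }]
{P} ⇒ {[P]}   [P -> [ P ]]
{[P]} ⇒ {[S]}   [P -> S]
{[S]} ⇒ {[{}]}   [S -> { }]

P ⇒ S ⇒ {P} ⇒ {[P]} ⇒ {[S]} ⇒ {[{}]}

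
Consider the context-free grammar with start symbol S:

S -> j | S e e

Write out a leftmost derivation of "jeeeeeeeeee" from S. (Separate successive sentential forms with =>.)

S => See   [S -> S e e]
See => Seeee   [S -> S e e]
Seeee => Seeeeee   [S -> S e e]
Seeeeee => Seeeeeeee   [S -> S e e]
Seeeeeeee => Seeeeeeeeee   [S -> S e e]
Seeeeeeeeee => jeeeeeeeeee   [S -> j]

S=>See=>Seeee=>Seeeeee=>Seeeeeeee=>Seeeeeeeeee=>jeeeeeeeeee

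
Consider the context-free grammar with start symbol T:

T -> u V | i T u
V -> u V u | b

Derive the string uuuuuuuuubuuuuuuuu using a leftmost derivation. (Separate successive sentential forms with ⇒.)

T ⇒ uV ⇒ uuVu ⇒ uuuVuu ⇒ uuuuVuuu ⇒ uuuuuVuuuu ⇒ uuuuuuVuuuuu ⇒ uuuuuuuVuuuuuu ⇒ uuuuuuuuVuuuuuuu ⇒ uuuuuuuuuVuuuuuuuu ⇒ uuuuuuuuubuuuuuuuu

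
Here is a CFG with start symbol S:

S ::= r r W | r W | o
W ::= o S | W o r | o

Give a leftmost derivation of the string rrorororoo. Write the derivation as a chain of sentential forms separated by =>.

S => rrW => rroS => rrorW => rroroS => rrororW => rrororoS => rrorororW => rrorororoS => rrorororoo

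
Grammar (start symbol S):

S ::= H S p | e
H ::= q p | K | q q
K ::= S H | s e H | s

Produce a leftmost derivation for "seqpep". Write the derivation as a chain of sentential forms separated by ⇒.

S ⇒ HSp ⇒ KSp ⇒ seHSp ⇒ seqpSp ⇒ seqpep

S ⇒ HSp   [S ::= H S p]
HSp ⇒ KSp   [H ::= K]
KSp ⇒ seHSp   [K ::= s e H]
seHSp ⇒ seqpSp   [H ::= q p]
seqpSp ⇒ seqpep   [S ::= e]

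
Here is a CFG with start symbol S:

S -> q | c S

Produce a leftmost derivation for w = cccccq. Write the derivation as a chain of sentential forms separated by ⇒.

S⇒cS⇒ccS⇒cccS⇒ccccS⇒cccccS⇒cccccq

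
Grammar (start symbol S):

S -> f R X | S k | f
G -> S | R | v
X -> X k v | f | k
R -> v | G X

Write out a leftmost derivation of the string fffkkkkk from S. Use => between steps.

S=>fRX=>fGXX=>fSXX=>ffRXXX=>ffGXXXX=>ffSXXXX=>ffSkXXXX=>fffkXXXX=>fffkkXXX=>fffkkkXX=>fffkkkkX=>fffkkkkk

S => fRX   [S -> f R X]
fRX => fGXX   [R -> G X]
fGXX => fSXX   [G -> S]
fSXX => ffRXXX   [S -> f R X]
ffRXXX => ffGXXXX   [R -> G X]
ffGXXXX => ffSXXXX   [G -> S]
ffSXXXX => ffSkXXXX   [S -> S k]
ffSkXXXX => fffkXXXX   [S -> f]
fffkXXXX => fffkkXXX   [X -> k]
fffkkXXX => fffkkkXX   [X -> k]
fffkkkXX => fffkkkkX   [X -> k]
fffkkkkX => fffkkkkk   [X -> k]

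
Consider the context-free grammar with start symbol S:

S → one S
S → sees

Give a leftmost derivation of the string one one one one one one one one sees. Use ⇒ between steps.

S ⇒ one S   [S → one S]
one S ⇒ one one S   [S → one S]
one one S ⇒ one one one S   [S → one S]
one one one S ⇒ one one one one S   [S → one S]
one one one one S ⇒ one one one one one S   [S → one S]
one one one one one S ⇒ one one one one one one S   [S → one S]
one one one one one one S ⇒ one one one one one one one S   [S → one S]
one one one one one one one S ⇒ one one one one one one one one S   [S → one S]
one one one one one one one one S ⇒ one one one one one one one one sees   [S → sees]

S ⇒ one S ⇒ one one S ⇒ one one one S ⇒ one one one one S ⇒ one one one one one S ⇒ one one one one one one S ⇒ one one one one one one one S ⇒ one one one one one one one one S ⇒ one one one one one one one one sees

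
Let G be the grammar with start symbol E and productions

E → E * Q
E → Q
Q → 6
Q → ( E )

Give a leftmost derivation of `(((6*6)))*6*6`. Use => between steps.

E => E*Q => E*Q*Q => Q*Q*Q => (E)*Q*Q => (Q)*Q*Q => ((E))*Q*Q => ((Q))*Q*Q => (((E)))*Q*Q => (((E*Q)))*Q*Q => (((Q*Q)))*Q*Q => (((6*Q)))*Q*Q => (((6*6)))*Q*Q => (((6*6)))*6*Q => (((6*6)))*6*6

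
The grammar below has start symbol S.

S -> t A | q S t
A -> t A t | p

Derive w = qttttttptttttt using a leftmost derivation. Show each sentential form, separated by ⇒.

S ⇒ qSt ⇒ qtAt ⇒ qttAtt ⇒ qtttAttt ⇒ qttttAtttt ⇒ qtttttAttttt ⇒ qttttttAtttttt ⇒ qttttttptttttt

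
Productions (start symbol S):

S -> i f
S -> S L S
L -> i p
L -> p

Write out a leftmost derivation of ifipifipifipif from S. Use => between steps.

S => SLS => SLSLS => SLSLSLS => ifLSLSLS => ifipSLSLS => ifipifLSLS => ifipifipSLS => ifipifipifLS => ifipifipifipS => ifipifipifipif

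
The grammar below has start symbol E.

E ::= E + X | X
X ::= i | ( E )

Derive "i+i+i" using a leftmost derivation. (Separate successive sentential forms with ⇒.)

E⇒E+X⇒E+X+X⇒X+X+X⇒i+X+X⇒i+i+X⇒i+i+i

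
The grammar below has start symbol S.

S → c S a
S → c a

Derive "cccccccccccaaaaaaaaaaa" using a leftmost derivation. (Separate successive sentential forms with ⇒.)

S ⇒ cSa ⇒ ccSaa ⇒ cccSaaa ⇒ ccccSaaaa ⇒ cccccSaaaaa ⇒ ccccccSaaaaaa ⇒ cccccccSaaaaaaa ⇒ ccccccccSaaaaaaaa ⇒ cccccccccSaaaaaaaaa ⇒ ccccccccccSaaaaaaaaaa ⇒ cccccccccccaaaaaaaaaaa

S ⇒ cSa   [S → c S a]
cSa ⇒ ccSaa   [S → c S a]
ccSaa ⇒ cccSaaa   [S → c S a]
cccSaaa ⇒ ccccSaaaa   [S → c S a]
ccccSaaaa ⇒ cccccSaaaaa   [S → c S a]
cccccSaaaaa ⇒ ccccccSaaaaaa   [S → c S a]
ccccccSaaaaaa ⇒ cccccccSaaaaaaa   [S → c S a]
cccccccSaaaaaaa ⇒ ccccccccSaaaaaaaa   [S → c S a]
ccccccccSaaaaaaaa ⇒ cccccccccSaaaaaaaaa   [S → c S a]
cccccccccSaaaaaaaaa ⇒ ccccccccccSaaaaaaaaaa   [S → c S a]
ccccccccccSaaaaaaaaaa ⇒ cccccccccccaaaaaaaaaaa   [S → c a]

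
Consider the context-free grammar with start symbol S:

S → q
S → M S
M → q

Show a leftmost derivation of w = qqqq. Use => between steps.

S => MS   [S → M S]
MS => qS   [M → q]
qS => qMS   [S → M S]
qMS => qqS   [M → q]
qqS => qqMS   [S → M S]
qqMS => qqqS   [M → q]
qqqS => qqqq   [S → q]

S => MS => qS => qMS => qqS => qqMS => qqqS => qqqq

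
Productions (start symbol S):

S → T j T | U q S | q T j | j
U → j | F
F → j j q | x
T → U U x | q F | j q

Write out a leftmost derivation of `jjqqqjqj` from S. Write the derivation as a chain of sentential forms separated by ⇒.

S ⇒ UqS   [S → U q S]
UqS ⇒ FqS   [U → F]
FqS ⇒ jjqqS   [F → j j q]
jjqqS ⇒ jjqqqTj   [S → q T j]
jjqqqTj ⇒ jjqqqjqj   [T → j q]

S⇒UqS⇒FqS⇒jjqqS⇒jjqqqTj⇒jjqqqjqj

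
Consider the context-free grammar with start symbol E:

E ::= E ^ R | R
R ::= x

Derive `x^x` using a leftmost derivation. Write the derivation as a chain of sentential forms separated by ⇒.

E⇒E^R⇒R^R⇒x^R⇒x^x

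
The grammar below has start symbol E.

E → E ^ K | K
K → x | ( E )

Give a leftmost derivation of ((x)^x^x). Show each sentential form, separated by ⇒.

E⇒K⇒(E)⇒(E^K)⇒(E^K^K)⇒(K^K^K)⇒((E)^K^K)⇒((K)^K^K)⇒((x)^K^K)⇒((x)^x^K)⇒((x)^x^x)

E ⇒ K   [E → K]
K ⇒ (E)   [K → ( E )]
(E) ⇒ (E^K)   [E → E ^ K]
(E^K) ⇒ (E^K^K)   [E → E ^ K]
(E^K^K) ⇒ (K^K^K)   [E → K]
(K^K^K) ⇒ ((E)^K^K)   [K → ( E )]
((E)^K^K) ⇒ ((K)^K^K)   [E → K]
((K)^K^K) ⇒ ((x)^K^K)   [K → x]
((x)^K^K) ⇒ ((x)^x^K)   [K → x]
((x)^x^K) ⇒ ((x)^x^x)   [K → x]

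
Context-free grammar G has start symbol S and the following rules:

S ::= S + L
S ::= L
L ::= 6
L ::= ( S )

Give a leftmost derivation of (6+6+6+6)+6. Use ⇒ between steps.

S⇒S+L⇒L+L⇒(S)+L⇒(S+L)+L⇒(S+L+L)+L⇒(S+L+L+L)+L⇒(L+L+L+L)+L⇒(6+L+L+L)+L⇒(6+6+L+L)+L⇒(6+6+6+L)+L⇒(6+6+6+6)+L⇒(6+6+6+6)+6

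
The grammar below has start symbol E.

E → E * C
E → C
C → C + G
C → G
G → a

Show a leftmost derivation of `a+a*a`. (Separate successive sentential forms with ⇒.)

E⇒E*C⇒C*C⇒C+G*C⇒G+G*C⇒a+G*C⇒a+a*C⇒a+a*G⇒a+a*a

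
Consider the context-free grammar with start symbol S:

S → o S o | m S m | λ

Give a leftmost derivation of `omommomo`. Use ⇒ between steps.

S ⇒ oSo ⇒ omSmo ⇒ omoSomo ⇒ omomSmomo ⇒ omommomo

S ⇒ oSo   [S → o S o]
oSo ⇒ omSmo   [S → m S m]
omSmo ⇒ omoSomo   [S → o S o]
omoSomo ⇒ omomSmomo   [S → m S m]
omomSmomo ⇒ omommomo   [S → λ]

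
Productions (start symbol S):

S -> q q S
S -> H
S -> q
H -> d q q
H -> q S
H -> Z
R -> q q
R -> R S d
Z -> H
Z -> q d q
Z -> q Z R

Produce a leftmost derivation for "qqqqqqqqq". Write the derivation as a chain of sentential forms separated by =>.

S => H   [S -> H]
H => qS   [H -> q S]
qS => qqqS   [S -> q q S]
qqqS => qqqqqS   [S -> q q S]
qqqqqS => qqqqqH   [S -> H]
qqqqqH => qqqqqqS   [H -> q S]
qqqqqqS => qqqqqqqqS   [S -> q q S]
qqqqqqqqS => qqqqqqqqq   [S -> q]

S=>H=>qS=>qqqS=>qqqqqS=>qqqqqH=>qqqqqqS=>qqqqqqqqS=>qqqqqqqqq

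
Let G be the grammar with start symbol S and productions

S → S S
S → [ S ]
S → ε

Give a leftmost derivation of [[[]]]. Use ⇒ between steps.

S ⇒ SS   [S → S S]
SS ⇒ SSS   [S → S S]
SSS ⇒ SSSS   [S → S S]
SSSS ⇒ SSSSS   [S → S S]
SSSSS ⇒ SSSSSS   [S → S S]
SSSSSS ⇒ [S]SSSSS   [S → [ S ]]
[S]SSSSS ⇒ [[S]]SSSSS   [S → [ S ]]
[[S]]SSSSS ⇒ [[[S]]]SSSSS   [S → [ S ]]
[[[S]]]SSSSS ⇒ [[[]]]SSSSS   [S → ε]
[[[]]]SSSSS ⇒ [[[]]]SSSS   [S → ε]
[[[]]]SSSS ⇒ [[[]]]SSS   [S → ε]
[[[]]]SSS ⇒ [[[]]]SS   [S → ε]
[[[]]]SS ⇒ [[[]]]S   [S → ε]
[[[]]]S ⇒ [[[]]]   [S → ε]

S ⇒ SS ⇒ SSS ⇒ SSSS ⇒ SSSSS ⇒ SSSSSS ⇒ [S]SSSSS ⇒ [[S]]SSSSS ⇒ [[[S]]]SSSSS ⇒ [[[]]]SSSSS ⇒ [[[]]]SSSS ⇒ [[[]]]SSS ⇒ [[[]]]SS ⇒ [[[]]]S ⇒ [[[]]]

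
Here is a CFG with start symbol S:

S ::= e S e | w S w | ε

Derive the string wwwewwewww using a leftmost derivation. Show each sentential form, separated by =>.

S => wSw   [S ::= w S w]
wSw => wwSww   [S ::= w S w]
wwSww => wwwSwww   [S ::= w S w]
wwwSwww => wwweSewww   [S ::= e S e]
wwweSewww => wwwewSwewww   [S ::= w S w]
wwwewSwewww => wwwewwewww   [S ::= ε]

S => wSw => wwSww => wwwSwww => wwweSewww => wwwewSwewww => wwwewwewww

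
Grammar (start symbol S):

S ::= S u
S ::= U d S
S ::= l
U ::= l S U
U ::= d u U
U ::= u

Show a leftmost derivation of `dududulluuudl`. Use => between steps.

S => UdS   [S ::= U d S]
UdS => duUdS   [U ::= d u U]
duUdS => duduUdS   [U ::= d u U]
duduUdS => dududuUdS   [U ::= d u U]
dududuUdS => dududulSUdS   [U ::= l S U]
dududulSUdS => dududulSuUdS   [S ::= S u]
dududulSuUdS => dududulSuuUdS   [S ::= S u]
dududulSuuUdS => dududulluuUdS   [S ::= l]
dududulluuUdS => dududulluuudS   [U ::= u]
dududulluuudS => dududulluuudl   [S ::= l]

S=>UdS=>duUdS=>duduUdS=>dududuUdS=>dududulSUdS=>dududulSuUdS=>dududulSuuUdS=>dududulluuUdS=>dududulluuudS=>dududulluuudl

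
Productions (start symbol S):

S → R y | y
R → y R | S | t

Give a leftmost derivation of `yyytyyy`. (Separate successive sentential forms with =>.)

S => Ry => yRy => yyRy => yySy => yyRyy => yySyy => yyRyyy => yyyRyyy => yyytyyy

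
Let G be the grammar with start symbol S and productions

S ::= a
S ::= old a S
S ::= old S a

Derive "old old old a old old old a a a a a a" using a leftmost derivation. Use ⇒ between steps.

S ⇒ old S a ⇒ old old S a a ⇒ old old old a S a a ⇒ old old old a old S a a a ⇒ old old old a old old S a a a a ⇒ old old old a old old old S a a a a a ⇒ old old old a old old old a a a a a a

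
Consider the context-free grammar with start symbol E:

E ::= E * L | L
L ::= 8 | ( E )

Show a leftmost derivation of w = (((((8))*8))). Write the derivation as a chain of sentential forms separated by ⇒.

E ⇒ L ⇒ (E) ⇒ (L) ⇒ ((E)) ⇒ ((L)) ⇒ (((E))) ⇒ (((E*L))) ⇒ (((L*L))) ⇒ ((((E)*L))) ⇒ ((((L)*L))) ⇒ (((((E))*L))) ⇒ (((((L))*L))) ⇒ (((((8))*L))) ⇒ (((((8))*8)))

E ⇒ L   [E ::= L]
L ⇒ (E)   [L ::= ( E )]
(E) ⇒ (L)   [E ::= L]
(L) ⇒ ((E))   [L ::= ( E )]
((E)) ⇒ ((L))   [E ::= L]
((L)) ⇒ (((E)))   [L ::= ( E )]
(((E))) ⇒ (((E*L)))   [E ::= E * L]
(((E*L))) ⇒ (((L*L)))   [E ::= L]
(((L*L))) ⇒ ((((E)*L)))   [L ::= ( E )]
((((E)*L))) ⇒ ((((L)*L)))   [E ::= L]
((((L)*L))) ⇒ (((((E))*L)))   [L ::= ( E )]
(((((E))*L))) ⇒ (((((L))*L)))   [E ::= L]
(((((L))*L))) ⇒ (((((8))*L)))   [L ::= 8]
(((((8))*L))) ⇒ (((((8))*8)))   [L ::= 8]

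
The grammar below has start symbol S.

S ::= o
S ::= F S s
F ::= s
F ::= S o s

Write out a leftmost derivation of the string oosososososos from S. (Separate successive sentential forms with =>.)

S=>FSs=>SosSs=>FSsosSs=>SosSsosSs=>FSsosSsosSs=>SosSsosSsosSs=>oosSsosSsosSs=>oosososSsosSs=>oosososososSs=>oosososososos

S => FSs   [S ::= F S s]
FSs => SosSs   [F ::= S o s]
SosSs => FSsosSs   [S ::= F S s]
FSsosSs => SosSsosSs   [F ::= S o s]
SosSsosSs => FSsosSsosSs   [S ::= F S s]
FSsosSsosSs => SosSsosSsosSs   [F ::= S o s]
SosSsosSsosSs => oosSsosSsosSs   [S ::= o]
oosSsosSsosSs => oosososSsosSs   [S ::= o]
oosososSsosSs => oosososososSs   [S ::= o]
oosososososSs => oosososososos   [S ::= o]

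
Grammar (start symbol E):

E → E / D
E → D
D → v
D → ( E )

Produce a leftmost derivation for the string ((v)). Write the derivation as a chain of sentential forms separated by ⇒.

E⇒D⇒(E)⇒(D)⇒((E))⇒((D))⇒((v))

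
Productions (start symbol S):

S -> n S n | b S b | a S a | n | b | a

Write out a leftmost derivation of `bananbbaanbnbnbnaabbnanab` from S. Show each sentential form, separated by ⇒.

S ⇒ bSb   [S -> b S b]
bSb ⇒ baSab   [S -> a S a]
baSab ⇒ banSnab   [S -> n S n]
banSnab ⇒ banaSanab   [S -> a S a]
banaSanab ⇒ bananSnanab   [S -> n S n]
bananSnanab ⇒ bananbSbnanab   [S -> b S b]
bananbSbnanab ⇒ bananbbSbbnanab   [S -> b S b]
bananbbSbbnanab ⇒ bananbbaSabbnanab   [S -> a S a]
bananbbaSabbnanab ⇒ bananbbaaSaabbnanab   [S -> a S a]
bananbbaaSaabbnanab ⇒ bananbbaanSnaabbnanab   [S -> n S n]
bananbbaanSnaabbnanab ⇒ bananbbaanbSbnaabbnanab   [S -> b S b]
bananbbaanbSbnaabbnanab ⇒ bananbbaanbnSnbnaabbnanab   [S -> n S n]
bananbbaanbnSnbnaabbnanab ⇒ bananbbaanbnbnbnaabbnanab   [S -> b]

S⇒bSb⇒baSab⇒banSnab⇒banaSanab⇒bananSnanab⇒bananbSbnanab⇒bananbbSbbnanab⇒bananbbaSabbnanab⇒bananbbaaSaabbnanab⇒bananbbaanSnaabbnanab⇒bananbbaanbSbnaabbnanab⇒bananbbaanbnSnbnaabbnanab⇒bananbbaanbnbnbnaabbnanab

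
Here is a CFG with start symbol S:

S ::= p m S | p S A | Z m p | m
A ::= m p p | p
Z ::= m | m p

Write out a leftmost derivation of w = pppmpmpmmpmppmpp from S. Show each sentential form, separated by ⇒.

S⇒pSA⇒ppSAA⇒pppmSAA⇒pppmpmSAA⇒pppmpmpmSAA⇒pppmpmpmZmpAA⇒pppmpmpmmpmpAA⇒pppmpmpmmpmppA⇒pppmpmpmmpmppmpp

S ⇒ pSA   [S ::= p S A]
pSA ⇒ ppSAA   [S ::= p S A]
ppSAA ⇒ pppmSAA   [S ::= p m S]
pppmSAA ⇒ pppmpmSAA   [S ::= p m S]
pppmpmSAA ⇒ pppmpmpmSAA   [S ::= p m S]
pppmpmpmSAA ⇒ pppmpmpmZmpAA   [S ::= Z m p]
pppmpmpmZmpAA ⇒ pppmpmpmmpmpAA   [Z ::= m p]
pppmpmpmmpmpAA ⇒ pppmpmpmmpmppA   [A ::= p]
pppmpmpmmpmppA ⇒ pppmpmpmmpmppmpp   [A ::= m p p]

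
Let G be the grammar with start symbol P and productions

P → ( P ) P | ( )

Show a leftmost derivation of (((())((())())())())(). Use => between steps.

P => (P)P   [P → ( P ) P]
(P)P => ((P)P)P   [P → ( P ) P]
((P)P)P => (((P)P)P)P   [P → ( P ) P]
(((P)P)P)P => (((())P)P)P   [P → ( )]
(((())P)P)P => (((())(P)P)P)P   [P → ( P ) P]
(((())(P)P)P)P => (((())((P)P)P)P)P   [P → ( P ) P]
(((())((P)P)P)P)P => (((())((())P)P)P)P   [P → ( )]
(((())((())P)P)P)P => (((())((())())P)P)P   [P → ( )]
(((())((())())P)P)P => (((())((())())())P)P   [P → ( )]
(((())((())())())P)P => (((())((())())())())P   [P → ( )]
(((())((())())())())P => (((())((())())())())()   [P → ( )]

P => (P)P => ((P)P)P => (((P)P)P)P => (((())P)P)P => (((())(P)P)P)P => (((())((P)P)P)P)P => (((())((())P)P)P)P => (((())((())())P)P)P => (((())((())())())P)P => (((())((())())())())P => (((())((())())())())()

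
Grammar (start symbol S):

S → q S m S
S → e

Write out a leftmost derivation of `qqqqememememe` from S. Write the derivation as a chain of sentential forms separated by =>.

S => qSmS   [S → q S m S]
qSmS => qqSmSmS   [S → q S m S]
qqSmSmS => qqqSmSmSmS   [S → q S m S]
qqqSmSmSmS => qqqqSmSmSmSmS   [S → q S m S]
qqqqSmSmSmSmS => qqqqemSmSmSmS   [S → e]
qqqqemSmSmSmS => qqqqememSmSmS   [S → e]
qqqqememSmSmS => qqqqemememSmS   [S → e]
qqqqemememSmS => qqqqememememS   [S → e]
qqqqememememS => qqqqememememe   [S → e]

S=>qSmS=>qqSmSmS=>qqqSmSmSmS=>qqqqSmSmSmSmS=>qqqqemSmSmSmS=>qqqqememSmSmS=>qqqqemememSmS=>qqqqememememS=>qqqqememememe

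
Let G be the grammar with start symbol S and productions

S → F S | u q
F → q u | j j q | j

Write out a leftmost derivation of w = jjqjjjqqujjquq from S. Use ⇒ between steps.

S⇒FS⇒jjqS⇒jjqFS⇒jjqjS⇒jjqjFS⇒jjqjjjqS⇒jjqjjjqFS⇒jjqjjjqquS⇒jjqjjjqquFS⇒jjqjjjqqujjqS⇒jjqjjjqqujjquq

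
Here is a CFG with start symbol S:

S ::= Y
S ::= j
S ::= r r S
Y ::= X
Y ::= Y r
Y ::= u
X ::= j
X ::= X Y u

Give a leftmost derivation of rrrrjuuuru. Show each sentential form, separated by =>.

S => rrS   [S ::= r r S]
rrS => rrrrS   [S ::= r r S]
rrrrS => rrrrY   [S ::= Y]
rrrrY => rrrrX   [Y ::= X]
rrrrX => rrrrXYu   [X ::= X Y u]
rrrrXYu => rrrrXYuYu   [X ::= X Y u]
rrrrXYuYu => rrrrjYuYu   [X ::= j]
rrrrjYuYu => rrrrjuuYu   [Y ::= u]
rrrrjuuYu => rrrrjuuYru   [Y ::= Y r]
rrrrjuuYru => rrrrjuuuru   [Y ::= u]

S => rrS => rrrrS => rrrrY => rrrrX => rrrrXYu => rrrrXYuYu => rrrrjYuYu => rrrrjuuYu => rrrrjuuYru => rrrrjuuuru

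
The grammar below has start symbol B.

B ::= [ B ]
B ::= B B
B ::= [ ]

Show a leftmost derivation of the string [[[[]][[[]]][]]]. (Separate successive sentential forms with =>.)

B => [B] => [[B]] => [[BB]] => [[BBB]] => [[[B]BB]] => [[[[]]BB]] => [[[[]][B]B]] => [[[[]][[B]]B]] => [[[[]][[[]]]B]] => [[[[]][[[]]][]]]

B => [B]   [B ::= [ B ]]
[B] => [[B]]   [B ::= [ B ]]
[[B]] => [[BB]]   [B ::= B B]
[[BB]] => [[BBB]]   [B ::= B B]
[[BBB]] => [[[B]BB]]   [B ::= [ B ]]
[[[B]BB]] => [[[[]]BB]]   [B ::= [ ]]
[[[[]]BB]] => [[[[]][B]B]]   [B ::= [ B ]]
[[[[]][B]B]] => [[[[]][[B]]B]]   [B ::= [ B ]]
[[[[]][[B]]B]] => [[[[]][[[]]]B]]   [B ::= [ ]]
[[[[]][[[]]]B]] => [[[[]][[[]]][]]]   [B ::= [ ]]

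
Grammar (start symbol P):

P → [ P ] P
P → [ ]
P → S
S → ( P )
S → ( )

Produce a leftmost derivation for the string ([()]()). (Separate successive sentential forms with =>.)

P => S   [P → S]
S => (P)   [S → ( P )]
(P) => ([P]P)   [P → [ P ] P]
([P]P) => ([S]P)   [P → S]
([S]P) => ([()]P)   [S → ( )]
([()]P) => ([()]S)   [P → S]
([()]S) => ([()]())   [S → ( )]

P => S => (P) => ([P]P) => ([S]P) => ([()]P) => ([()]S) => ([()]())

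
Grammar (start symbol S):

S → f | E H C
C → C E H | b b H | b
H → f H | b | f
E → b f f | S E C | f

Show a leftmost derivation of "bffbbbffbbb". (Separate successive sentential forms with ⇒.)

S⇒EHC⇒SECHC⇒EHCECHC⇒bffHCECHC⇒bffbCECHC⇒bffbbECHC⇒bffbbbffCHC⇒bffbbbffbHC⇒bffbbbffbbC⇒bffbbbffbbb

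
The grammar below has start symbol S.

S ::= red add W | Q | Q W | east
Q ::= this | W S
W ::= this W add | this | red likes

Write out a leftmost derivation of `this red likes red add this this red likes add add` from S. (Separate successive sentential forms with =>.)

S => Q   [S ::= Q]
Q => W S   [Q ::= W S]
W S => this S   [W ::= this]
this S => this Q   [S ::= Q]
this Q => this W S   [Q ::= W S]
this W S => this red likes S   [W ::= red likes]
this red likes S => this red likes red add W   [S ::= red add W]
this red likes red add W => this red likes red add this W add   [W ::= this W add]
this red likes red add this W add => this red likes red add this this W add add   [W ::= this W add]
this red likes red add this this W add add => this red likes red add this this red likes add add   [W ::= red likes]

S => Q => W S => this S => this Q => this W S => this red likes S => this red likes red add W => this red likes red add this W add => this red likes red add this this W add add => this red likes red add this this red likes add add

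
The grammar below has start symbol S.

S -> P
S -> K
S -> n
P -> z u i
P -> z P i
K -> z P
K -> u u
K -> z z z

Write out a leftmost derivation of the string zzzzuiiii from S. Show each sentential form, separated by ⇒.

S ⇒ P ⇒ zPi ⇒ zzPii ⇒ zzzPiii ⇒ zzzzuiiii

S ⇒ P   [S -> P]
P ⇒ zPi   [P -> z P i]
zPi ⇒ zzPii   [P -> z P i]
zzPii ⇒ zzzPiii   [P -> z P i]
zzzPiii ⇒ zzzzuiiii   [P -> z u i]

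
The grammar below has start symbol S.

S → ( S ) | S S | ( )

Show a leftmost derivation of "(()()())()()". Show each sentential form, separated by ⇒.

S ⇒ SS   [S → S S]
SS ⇒ SSS   [S → S S]
SSS ⇒ (S)SS   [S → ( S )]
(S)SS ⇒ (SS)SS   [S → S S]
(SS)SS ⇒ (()S)SS   [S → ( )]
(()S)SS ⇒ (()SS)SS   [S → S S]
(()SS)SS ⇒ (()()S)SS   [S → ( )]
(()()S)SS ⇒ (()()())SS   [S → ( )]
(()()())SS ⇒ (()()())()S   [S → ( )]
(()()())()S ⇒ (()()())()()   [S → ( )]

S ⇒ SS ⇒ SSS ⇒ (S)SS ⇒ (SS)SS ⇒ (()S)SS ⇒ (()SS)SS ⇒ (()()S)SS ⇒ (()()())SS ⇒ (()()())()S ⇒ (()()())()()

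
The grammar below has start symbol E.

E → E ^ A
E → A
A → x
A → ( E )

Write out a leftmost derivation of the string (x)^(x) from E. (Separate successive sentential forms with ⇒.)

E ⇒ E^A   [E → E ^ A]
E^A ⇒ A^A   [E → A]
A^A ⇒ (E)^A   [A → ( E )]
(E)^A ⇒ (A)^A   [E → A]
(A)^A ⇒ (x)^A   [A → x]
(x)^A ⇒ (x)^(E)   [A → ( E )]
(x)^(E) ⇒ (x)^(A)   [E → A]
(x)^(A) ⇒ (x)^(x)   [A → x]

E ⇒ E^A ⇒ A^A ⇒ (E)^A ⇒ (A)^A ⇒ (x)^A ⇒ (x)^(E) ⇒ (x)^(A) ⇒ (x)^(x)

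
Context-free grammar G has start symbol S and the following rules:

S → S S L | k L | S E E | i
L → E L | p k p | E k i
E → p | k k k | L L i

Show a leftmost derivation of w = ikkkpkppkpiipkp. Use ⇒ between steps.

S ⇒ SSL ⇒ SEESL ⇒ iEESL ⇒ ikkkESL ⇒ ikkkLLiSL ⇒ ikkkpkpLiSL ⇒ ikkkpkppkpiSL ⇒ ikkkpkppkpiiL ⇒ ikkkpkppkpiipkp

S ⇒ SSL   [S → S S L]
SSL ⇒ SEESL   [S → S E E]
SEESL ⇒ iEESL   [S → i]
iEESL ⇒ ikkkESL   [E → k k k]
ikkkESL ⇒ ikkkLLiSL   [E → L L i]
ikkkLLiSL ⇒ ikkkpkpLiSL   [L → p k p]
ikkkpkpLiSL ⇒ ikkkpkppkpiSL   [L → p k p]
ikkkpkppkpiSL ⇒ ikkkpkppkpiiL   [S → i]
ikkkpkppkpiiL ⇒ ikkkpkppkpiipkp   [L → p k p]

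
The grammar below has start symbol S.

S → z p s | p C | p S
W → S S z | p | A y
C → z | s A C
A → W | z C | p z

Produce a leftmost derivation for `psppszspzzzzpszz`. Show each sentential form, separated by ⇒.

S ⇒ pC ⇒ psAC ⇒ psWC ⇒ psSSzC ⇒ pspSSzC ⇒ psppCSzC ⇒ psppsACSzC ⇒ psppszCCSzC ⇒ psppszsACCSzC ⇒ psppszspzCCSzC ⇒ psppszspzzCSzC ⇒ psppszspzzzSzC ⇒ psppszspzzzzpszC ⇒ psppszspzzzzpszz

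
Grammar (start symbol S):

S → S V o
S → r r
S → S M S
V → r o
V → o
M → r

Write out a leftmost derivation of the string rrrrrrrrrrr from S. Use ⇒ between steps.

S ⇒ SMS ⇒ SMSMS ⇒ SMSMSMS ⇒ rrMSMSMS ⇒ rrrSMSMS ⇒ rrrrrMSMS ⇒ rrrrrrSMS ⇒ rrrrrrrrMS ⇒ rrrrrrrrrS ⇒ rrrrrrrrrrr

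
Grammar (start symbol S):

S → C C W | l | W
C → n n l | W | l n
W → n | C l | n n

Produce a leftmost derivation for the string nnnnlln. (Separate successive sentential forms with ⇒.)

S⇒CCW⇒WCW⇒nnCW⇒nnWW⇒nnClW⇒nnnnllW⇒nnnnlln

S ⇒ CCW   [S → C C W]
CCW ⇒ WCW   [C → W]
WCW ⇒ nnCW   [W → n n]
nnCW ⇒ nnWW   [C → W]
nnWW ⇒ nnClW   [W → C l]
nnClW ⇒ nnnnllW   [C → n n l]
nnnnllW ⇒ nnnnlln   [W → n]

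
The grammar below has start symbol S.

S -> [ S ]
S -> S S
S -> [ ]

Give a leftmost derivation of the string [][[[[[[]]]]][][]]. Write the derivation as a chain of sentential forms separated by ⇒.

S⇒SS⇒[]S⇒[][S]⇒[][SS]⇒[][SSS]⇒[][[S]SS]⇒[][[[S]]SS]⇒[][[[[S]]]SS]⇒[][[[[[S]]]]SS]⇒[][[[[[[]]]]]SS]⇒[][[[[[[]]]]][]S]⇒[][[[[[[]]]]][][]]

S ⇒ SS   [S -> S S]
SS ⇒ []S   [S -> [ ]]
[]S ⇒ [][S]   [S -> [ S ]]
[][S] ⇒ [][SS]   [S -> S S]
[][SS] ⇒ [][SSS]   [S -> S S]
[][SSS] ⇒ [][[S]SS]   [S -> [ S ]]
[][[S]SS] ⇒ [][[[S]]SS]   [S -> [ S ]]
[][[[S]]SS] ⇒ [][[[[S]]]SS]   [S -> [ S ]]
[][[[[S]]]SS] ⇒ [][[[[[S]]]]SS]   [S -> [ S ]]
[][[[[[S]]]]SS] ⇒ [][[[[[[]]]]]SS]   [S -> [ ]]
[][[[[[[]]]]]SS] ⇒ [][[[[[[]]]]][]S]   [S -> [ ]]
[][[[[[[]]]]][]S] ⇒ [][[[[[[]]]]][][]]   [S -> [ ]]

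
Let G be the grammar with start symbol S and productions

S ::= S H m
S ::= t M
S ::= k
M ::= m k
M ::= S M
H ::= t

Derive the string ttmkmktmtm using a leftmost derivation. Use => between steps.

S => SHm   [S ::= S H m]
SHm => SHmHm   [S ::= S H m]
SHmHm => tMHmHm   [S ::= t M]
tMHmHm => tSMHmHm   [M ::= S M]
tSMHmHm => ttMMHmHm   [S ::= t M]
ttMMHmHm => ttmkMHmHm   [M ::= m k]
ttmkMHmHm => ttmkmkHmHm   [M ::= m k]
ttmkmkHmHm => ttmkmktmHm   [H ::= t]
ttmkmktmHm => ttmkmktmtm   [H ::= t]

S => SHm => SHmHm => tMHmHm => tSMHmHm => ttMMHmHm => ttmkMHmHm => ttmkmkHmHm => ttmkmktmHm => ttmkmktmtm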